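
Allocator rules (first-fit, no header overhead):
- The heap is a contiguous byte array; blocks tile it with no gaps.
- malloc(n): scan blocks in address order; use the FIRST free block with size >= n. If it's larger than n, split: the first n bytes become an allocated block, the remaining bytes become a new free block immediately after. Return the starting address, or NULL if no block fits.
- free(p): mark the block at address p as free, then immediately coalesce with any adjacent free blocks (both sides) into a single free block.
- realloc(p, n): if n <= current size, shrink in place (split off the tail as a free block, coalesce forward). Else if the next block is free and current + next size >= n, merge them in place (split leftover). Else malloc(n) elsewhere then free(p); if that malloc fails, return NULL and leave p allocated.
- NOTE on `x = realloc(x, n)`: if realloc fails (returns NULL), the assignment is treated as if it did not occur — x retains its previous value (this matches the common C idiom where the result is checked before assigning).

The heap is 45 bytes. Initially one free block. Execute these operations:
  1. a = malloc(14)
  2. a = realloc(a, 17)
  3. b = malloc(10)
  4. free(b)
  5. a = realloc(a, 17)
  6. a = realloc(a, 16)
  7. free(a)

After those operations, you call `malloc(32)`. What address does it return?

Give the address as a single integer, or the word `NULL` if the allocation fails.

Op 1: a = malloc(14) -> a = 0; heap: [0-13 ALLOC][14-44 FREE]
Op 2: a = realloc(a, 17) -> a = 0; heap: [0-16 ALLOC][17-44 FREE]
Op 3: b = malloc(10) -> b = 17; heap: [0-16 ALLOC][17-26 ALLOC][27-44 FREE]
Op 4: free(b) -> (freed b); heap: [0-16 ALLOC][17-44 FREE]
Op 5: a = realloc(a, 17) -> a = 0; heap: [0-16 ALLOC][17-44 FREE]
Op 6: a = realloc(a, 16) -> a = 0; heap: [0-15 ALLOC][16-44 FREE]
Op 7: free(a) -> (freed a); heap: [0-44 FREE]
malloc(32): first-fit scan over [0-44 FREE] -> 0

Answer: 0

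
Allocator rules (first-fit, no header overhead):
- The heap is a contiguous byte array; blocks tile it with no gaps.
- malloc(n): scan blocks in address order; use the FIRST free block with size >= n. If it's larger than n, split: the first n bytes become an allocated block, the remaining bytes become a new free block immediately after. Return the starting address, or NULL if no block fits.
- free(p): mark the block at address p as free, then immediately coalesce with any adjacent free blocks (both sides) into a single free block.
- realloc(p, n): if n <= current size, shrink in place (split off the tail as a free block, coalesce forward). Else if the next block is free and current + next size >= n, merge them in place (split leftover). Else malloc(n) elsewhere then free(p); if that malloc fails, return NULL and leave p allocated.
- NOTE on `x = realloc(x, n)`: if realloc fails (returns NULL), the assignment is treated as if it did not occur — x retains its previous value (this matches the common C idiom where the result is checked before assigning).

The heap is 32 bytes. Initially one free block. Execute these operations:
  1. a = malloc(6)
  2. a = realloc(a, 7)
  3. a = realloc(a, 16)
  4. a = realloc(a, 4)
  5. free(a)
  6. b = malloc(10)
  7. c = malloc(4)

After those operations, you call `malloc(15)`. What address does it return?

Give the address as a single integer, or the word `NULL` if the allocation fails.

Op 1: a = malloc(6) -> a = 0; heap: [0-5 ALLOC][6-31 FREE]
Op 2: a = realloc(a, 7) -> a = 0; heap: [0-6 ALLOC][7-31 FREE]
Op 3: a = realloc(a, 16) -> a = 0; heap: [0-15 ALLOC][16-31 FREE]
Op 4: a = realloc(a, 4) -> a = 0; heap: [0-3 ALLOC][4-31 FREE]
Op 5: free(a) -> (freed a); heap: [0-31 FREE]
Op 6: b = malloc(10) -> b = 0; heap: [0-9 ALLOC][10-31 FREE]
Op 7: c = malloc(4) -> c = 10; heap: [0-9 ALLOC][10-13 ALLOC][14-31 FREE]
malloc(15): first-fit scan over [0-9 ALLOC][10-13 ALLOC][14-31 FREE] -> 14

Answer: 14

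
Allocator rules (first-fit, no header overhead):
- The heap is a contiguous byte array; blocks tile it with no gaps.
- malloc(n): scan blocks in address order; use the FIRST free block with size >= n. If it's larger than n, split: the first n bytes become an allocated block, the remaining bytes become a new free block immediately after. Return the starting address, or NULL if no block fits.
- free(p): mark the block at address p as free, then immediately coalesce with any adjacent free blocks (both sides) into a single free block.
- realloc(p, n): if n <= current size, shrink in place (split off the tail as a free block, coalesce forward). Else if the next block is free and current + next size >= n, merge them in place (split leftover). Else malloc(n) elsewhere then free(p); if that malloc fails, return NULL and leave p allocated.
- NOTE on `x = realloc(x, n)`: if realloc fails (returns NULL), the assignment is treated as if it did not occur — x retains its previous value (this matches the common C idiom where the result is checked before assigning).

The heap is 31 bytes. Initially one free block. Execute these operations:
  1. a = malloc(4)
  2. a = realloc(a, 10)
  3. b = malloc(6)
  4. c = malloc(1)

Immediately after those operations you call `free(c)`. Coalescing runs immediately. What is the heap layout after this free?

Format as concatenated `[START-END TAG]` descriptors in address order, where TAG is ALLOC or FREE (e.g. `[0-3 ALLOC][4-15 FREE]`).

Op 1: a = malloc(4) -> a = 0; heap: [0-3 ALLOC][4-30 FREE]
Op 2: a = realloc(a, 10) -> a = 0; heap: [0-9 ALLOC][10-30 FREE]
Op 3: b = malloc(6) -> b = 10; heap: [0-9 ALLOC][10-15 ALLOC][16-30 FREE]
Op 4: c = malloc(1) -> c = 16; heap: [0-9 ALLOC][10-15 ALLOC][16-16 ALLOC][17-30 FREE]
free(c): c = 16 -> block [16-16 ALLOC]; mark free, coalesce with adjacent free neighbors -> [0-9 ALLOC][10-15 ALLOC][16-30 FREE]

Answer: [0-9 ALLOC][10-15 ALLOC][16-30 FREE]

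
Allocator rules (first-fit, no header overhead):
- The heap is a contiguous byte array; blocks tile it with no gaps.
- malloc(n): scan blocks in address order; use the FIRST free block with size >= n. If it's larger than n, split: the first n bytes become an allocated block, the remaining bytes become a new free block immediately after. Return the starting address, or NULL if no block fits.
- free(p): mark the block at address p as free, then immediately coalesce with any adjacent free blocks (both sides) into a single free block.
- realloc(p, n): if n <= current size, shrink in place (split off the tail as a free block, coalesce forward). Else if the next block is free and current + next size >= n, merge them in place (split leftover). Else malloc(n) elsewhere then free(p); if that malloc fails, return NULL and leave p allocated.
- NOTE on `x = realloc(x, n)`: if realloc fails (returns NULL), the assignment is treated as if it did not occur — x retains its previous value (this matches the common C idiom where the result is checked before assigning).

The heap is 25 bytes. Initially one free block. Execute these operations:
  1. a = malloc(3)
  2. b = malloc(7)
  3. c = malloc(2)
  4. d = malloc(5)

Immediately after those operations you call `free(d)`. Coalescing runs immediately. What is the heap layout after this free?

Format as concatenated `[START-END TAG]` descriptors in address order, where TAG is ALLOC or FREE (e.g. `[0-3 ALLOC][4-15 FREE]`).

Op 1: a = malloc(3) -> a = 0; heap: [0-2 ALLOC][3-24 FREE]
Op 2: b = malloc(7) -> b = 3; heap: [0-2 ALLOC][3-9 ALLOC][10-24 FREE]
Op 3: c = malloc(2) -> c = 10; heap: [0-2 ALLOC][3-9 ALLOC][10-11 ALLOC][12-24 FREE]
Op 4: d = malloc(5) -> d = 12; heap: [0-2 ALLOC][3-9 ALLOC][10-11 ALLOC][12-16 ALLOC][17-24 FREE]
free(d): d = 12 -> block [12-16 ALLOC]; mark free, coalesce with adjacent free neighbors -> [0-2 ALLOC][3-9 ALLOC][10-11 ALLOC][12-24 FREE]

Answer: [0-2 ALLOC][3-9 ALLOC][10-11 ALLOC][12-24 FREE]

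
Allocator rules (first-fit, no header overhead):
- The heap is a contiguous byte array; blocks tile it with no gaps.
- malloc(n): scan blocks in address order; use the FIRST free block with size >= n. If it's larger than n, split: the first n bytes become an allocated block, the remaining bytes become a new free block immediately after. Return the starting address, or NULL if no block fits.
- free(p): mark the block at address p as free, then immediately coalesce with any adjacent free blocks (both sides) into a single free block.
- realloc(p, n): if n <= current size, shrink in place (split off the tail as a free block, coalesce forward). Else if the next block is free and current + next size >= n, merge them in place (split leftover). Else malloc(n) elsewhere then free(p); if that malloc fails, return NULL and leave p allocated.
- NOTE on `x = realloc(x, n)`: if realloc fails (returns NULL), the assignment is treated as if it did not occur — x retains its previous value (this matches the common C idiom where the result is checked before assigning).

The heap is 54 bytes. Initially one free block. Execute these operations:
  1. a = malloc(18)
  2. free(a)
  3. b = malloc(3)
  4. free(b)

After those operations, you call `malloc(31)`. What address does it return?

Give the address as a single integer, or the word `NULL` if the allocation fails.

Answer: 0

Derivation:
Op 1: a = malloc(18) -> a = 0; heap: [0-17 ALLOC][18-53 FREE]
Op 2: free(a) -> (freed a); heap: [0-53 FREE]
Op 3: b = malloc(3) -> b = 0; heap: [0-2 ALLOC][3-53 FREE]
Op 4: free(b) -> (freed b); heap: [0-53 FREE]
malloc(31): first-fit scan over [0-53 FREE] -> 0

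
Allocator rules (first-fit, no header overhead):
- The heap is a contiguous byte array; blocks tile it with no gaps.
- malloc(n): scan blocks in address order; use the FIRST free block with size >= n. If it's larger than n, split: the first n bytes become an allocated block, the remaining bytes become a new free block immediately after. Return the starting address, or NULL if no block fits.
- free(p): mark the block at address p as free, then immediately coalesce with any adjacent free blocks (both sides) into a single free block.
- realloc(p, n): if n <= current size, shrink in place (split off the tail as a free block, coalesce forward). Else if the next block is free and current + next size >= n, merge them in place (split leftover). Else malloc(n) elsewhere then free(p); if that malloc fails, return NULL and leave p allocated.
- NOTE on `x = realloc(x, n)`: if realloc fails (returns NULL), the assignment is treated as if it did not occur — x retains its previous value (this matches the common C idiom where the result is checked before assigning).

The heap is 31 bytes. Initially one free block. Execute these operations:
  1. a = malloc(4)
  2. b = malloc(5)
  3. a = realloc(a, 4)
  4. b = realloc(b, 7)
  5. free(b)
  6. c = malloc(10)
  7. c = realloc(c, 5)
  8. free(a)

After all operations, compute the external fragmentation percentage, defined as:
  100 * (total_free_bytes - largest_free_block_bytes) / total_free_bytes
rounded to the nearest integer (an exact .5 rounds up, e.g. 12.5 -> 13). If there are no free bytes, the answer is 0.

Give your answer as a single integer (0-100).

Answer: 15

Derivation:
Op 1: a = malloc(4) -> a = 0; heap: [0-3 ALLOC][4-30 FREE]
Op 2: b = malloc(5) -> b = 4; heap: [0-3 ALLOC][4-8 ALLOC][9-30 FREE]
Op 3: a = realloc(a, 4) -> a = 0; heap: [0-3 ALLOC][4-8 ALLOC][9-30 FREE]
Op 4: b = realloc(b, 7) -> b = 4; heap: [0-3 ALLOC][4-10 ALLOC][11-30 FREE]
Op 5: free(b) -> (freed b); heap: [0-3 ALLOC][4-30 FREE]
Op 6: c = malloc(10) -> c = 4; heap: [0-3 ALLOC][4-13 ALLOC][14-30 FREE]
Op 7: c = realloc(c, 5) -> c = 4; heap: [0-3 ALLOC][4-8 ALLOC][9-30 FREE]
Op 8: free(a) -> (freed a); heap: [0-3 FREE][4-8 ALLOC][9-30 FREE]
Free blocks: [4 22] total_free=26 largest=22 -> 100*(26-22)/26 = 400/26 ≈ 15.385 -> rounds to 15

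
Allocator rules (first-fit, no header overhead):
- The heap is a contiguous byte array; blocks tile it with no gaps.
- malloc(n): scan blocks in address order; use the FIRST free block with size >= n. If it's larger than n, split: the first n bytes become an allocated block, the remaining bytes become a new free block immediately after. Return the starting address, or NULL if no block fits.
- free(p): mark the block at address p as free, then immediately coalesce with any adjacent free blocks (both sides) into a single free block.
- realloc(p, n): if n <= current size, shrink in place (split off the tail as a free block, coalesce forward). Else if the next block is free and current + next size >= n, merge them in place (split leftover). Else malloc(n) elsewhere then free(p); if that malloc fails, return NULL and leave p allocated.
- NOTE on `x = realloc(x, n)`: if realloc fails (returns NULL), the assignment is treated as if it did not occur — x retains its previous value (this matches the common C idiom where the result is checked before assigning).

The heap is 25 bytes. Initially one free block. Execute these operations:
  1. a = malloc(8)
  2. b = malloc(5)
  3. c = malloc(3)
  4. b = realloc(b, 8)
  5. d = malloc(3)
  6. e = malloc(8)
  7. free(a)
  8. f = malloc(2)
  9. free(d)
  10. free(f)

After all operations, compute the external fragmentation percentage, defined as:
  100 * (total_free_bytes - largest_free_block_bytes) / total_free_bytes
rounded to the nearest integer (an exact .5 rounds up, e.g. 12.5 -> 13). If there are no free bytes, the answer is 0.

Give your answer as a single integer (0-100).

Op 1: a = malloc(8) -> a = 0; heap: [0-7 ALLOC][8-24 FREE]
Op 2: b = malloc(5) -> b = 8; heap: [0-7 ALLOC][8-12 ALLOC][13-24 FREE]
Op 3: c = malloc(3) -> c = 13; heap: [0-7 ALLOC][8-12 ALLOC][13-15 ALLOC][16-24 FREE]
Op 4: b = realloc(b, 8) -> b = 16; heap: [0-7 ALLOC][8-12 FREE][13-15 ALLOC][16-23 ALLOC][24-24 FREE]
Op 5: d = malloc(3) -> d = 8; heap: [0-7 ALLOC][8-10 ALLOC][11-12 FREE][13-15 ALLOC][16-23 ALLOC][24-24 FREE]
Op 6: e = malloc(8) -> e = NULL; heap: [0-7 ALLOC][8-10 ALLOC][11-12 FREE][13-15 ALLOC][16-23 ALLOC][24-24 FREE]
Op 7: free(a) -> (freed a); heap: [0-7 FREE][8-10 ALLOC][11-12 FREE][13-15 ALLOC][16-23 ALLOC][24-24 FREE]
Op 8: f = malloc(2) -> f = 0; heap: [0-1 ALLOC][2-7 FREE][8-10 ALLOC][11-12 FREE][13-15 ALLOC][16-23 ALLOC][24-24 FREE]
Op 9: free(d) -> (freed d); heap: [0-1 ALLOC][2-12 FREE][13-15 ALLOC][16-23 ALLOC][24-24 FREE]
Op 10: free(f) -> (freed f); heap: [0-12 FREE][13-15 ALLOC][16-23 ALLOC][24-24 FREE]
Free blocks: [13 1] total_free=14 largest=13 -> 100*(14-13)/14 = 100/14 ≈ 7.143 -> rounds to 7

Answer: 7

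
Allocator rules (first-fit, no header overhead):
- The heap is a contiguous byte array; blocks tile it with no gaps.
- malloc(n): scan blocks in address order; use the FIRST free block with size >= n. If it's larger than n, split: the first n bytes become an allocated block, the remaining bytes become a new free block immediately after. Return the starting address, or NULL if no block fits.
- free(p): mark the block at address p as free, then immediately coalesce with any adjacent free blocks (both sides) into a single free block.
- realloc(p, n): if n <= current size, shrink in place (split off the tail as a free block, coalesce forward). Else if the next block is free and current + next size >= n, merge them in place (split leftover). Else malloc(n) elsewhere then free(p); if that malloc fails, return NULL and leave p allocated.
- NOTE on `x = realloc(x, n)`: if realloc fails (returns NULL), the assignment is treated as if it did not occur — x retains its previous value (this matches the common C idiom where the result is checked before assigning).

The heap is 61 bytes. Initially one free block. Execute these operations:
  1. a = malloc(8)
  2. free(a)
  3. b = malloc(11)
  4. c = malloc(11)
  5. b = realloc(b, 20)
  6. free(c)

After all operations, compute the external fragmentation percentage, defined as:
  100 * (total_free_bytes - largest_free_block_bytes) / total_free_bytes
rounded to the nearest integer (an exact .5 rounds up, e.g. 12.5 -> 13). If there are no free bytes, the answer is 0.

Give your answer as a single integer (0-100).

Answer: 46

Derivation:
Op 1: a = malloc(8) -> a = 0; heap: [0-7 ALLOC][8-60 FREE]
Op 2: free(a) -> (freed a); heap: [0-60 FREE]
Op 3: b = malloc(11) -> b = 0; heap: [0-10 ALLOC][11-60 FREE]
Op 4: c = malloc(11) -> c = 11; heap: [0-10 ALLOC][11-21 ALLOC][22-60 FREE]
Op 5: b = realloc(b, 20) -> b = 22; heap: [0-10 FREE][11-21 ALLOC][22-41 ALLOC][42-60 FREE]
Op 6: free(c) -> (freed c); heap: [0-21 FREE][22-41 ALLOC][42-60 FREE]
Free blocks: [22 19] total_free=41 largest=22 -> 100*(41-22)/41 = 1900/41 ≈ 46.341 -> rounds to 46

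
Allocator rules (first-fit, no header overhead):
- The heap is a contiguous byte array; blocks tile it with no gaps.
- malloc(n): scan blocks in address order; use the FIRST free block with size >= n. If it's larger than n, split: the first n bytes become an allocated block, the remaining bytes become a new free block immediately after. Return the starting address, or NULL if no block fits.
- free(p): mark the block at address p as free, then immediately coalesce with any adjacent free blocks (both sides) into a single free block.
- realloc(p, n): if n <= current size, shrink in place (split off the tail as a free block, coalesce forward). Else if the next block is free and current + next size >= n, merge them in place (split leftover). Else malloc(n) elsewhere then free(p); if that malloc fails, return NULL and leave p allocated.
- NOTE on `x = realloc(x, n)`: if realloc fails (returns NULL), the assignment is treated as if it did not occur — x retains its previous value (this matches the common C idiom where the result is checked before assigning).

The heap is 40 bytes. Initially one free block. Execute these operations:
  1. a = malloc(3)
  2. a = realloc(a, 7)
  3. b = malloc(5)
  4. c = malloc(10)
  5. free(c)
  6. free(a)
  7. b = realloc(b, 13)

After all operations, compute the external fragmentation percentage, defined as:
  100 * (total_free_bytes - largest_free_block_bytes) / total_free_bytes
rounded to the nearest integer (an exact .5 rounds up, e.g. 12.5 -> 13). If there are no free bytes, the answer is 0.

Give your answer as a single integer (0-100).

Answer: 26

Derivation:
Op 1: a = malloc(3) -> a = 0; heap: [0-2 ALLOC][3-39 FREE]
Op 2: a = realloc(a, 7) -> a = 0; heap: [0-6 ALLOC][7-39 FREE]
Op 3: b = malloc(5) -> b = 7; heap: [0-6 ALLOC][7-11 ALLOC][12-39 FREE]
Op 4: c = malloc(10) -> c = 12; heap: [0-6 ALLOC][7-11 ALLOC][12-21 ALLOC][22-39 FREE]
Op 5: free(c) -> (freed c); heap: [0-6 ALLOC][7-11 ALLOC][12-39 FREE]
Op 6: free(a) -> (freed a); heap: [0-6 FREE][7-11 ALLOC][12-39 FREE]
Op 7: b = realloc(b, 13) -> b = 7; heap: [0-6 FREE][7-19 ALLOC][20-39 FREE]
Free blocks: [7 20] total_free=27 largest=20 -> 100*(27-20)/27 = 700/27 ≈ 25.926 -> rounds to 26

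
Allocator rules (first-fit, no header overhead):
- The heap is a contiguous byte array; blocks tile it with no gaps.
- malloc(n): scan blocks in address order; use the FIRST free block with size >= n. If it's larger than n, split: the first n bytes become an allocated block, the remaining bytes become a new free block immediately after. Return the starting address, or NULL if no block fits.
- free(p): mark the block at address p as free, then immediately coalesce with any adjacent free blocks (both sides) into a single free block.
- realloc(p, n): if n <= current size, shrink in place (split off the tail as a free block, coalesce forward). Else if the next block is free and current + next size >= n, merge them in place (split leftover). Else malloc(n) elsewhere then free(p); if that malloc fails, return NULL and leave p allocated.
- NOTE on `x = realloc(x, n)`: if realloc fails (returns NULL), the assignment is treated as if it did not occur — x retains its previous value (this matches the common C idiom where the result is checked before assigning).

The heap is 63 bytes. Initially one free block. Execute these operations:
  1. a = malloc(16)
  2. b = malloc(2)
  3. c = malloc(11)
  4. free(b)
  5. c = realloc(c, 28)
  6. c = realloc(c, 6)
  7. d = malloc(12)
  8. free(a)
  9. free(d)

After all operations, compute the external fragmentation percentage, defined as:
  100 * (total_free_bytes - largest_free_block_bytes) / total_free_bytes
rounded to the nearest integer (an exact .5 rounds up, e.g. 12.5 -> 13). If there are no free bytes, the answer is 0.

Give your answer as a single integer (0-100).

Answer: 32

Derivation:
Op 1: a = malloc(16) -> a = 0; heap: [0-15 ALLOC][16-62 FREE]
Op 2: b = malloc(2) -> b = 16; heap: [0-15 ALLOC][16-17 ALLOC][18-62 FREE]
Op 3: c = malloc(11) -> c = 18; heap: [0-15 ALLOC][16-17 ALLOC][18-28 ALLOC][29-62 FREE]
Op 4: free(b) -> (freed b); heap: [0-15 ALLOC][16-17 FREE][18-28 ALLOC][29-62 FREE]
Op 5: c = realloc(c, 28) -> c = 18; heap: [0-15 ALLOC][16-17 FREE][18-45 ALLOC][46-62 FREE]
Op 6: c = realloc(c, 6) -> c = 18; heap: [0-15 ALLOC][16-17 FREE][18-23 ALLOC][24-62 FREE]
Op 7: d = malloc(12) -> d = 24; heap: [0-15 ALLOC][16-17 FREE][18-23 ALLOC][24-35 ALLOC][36-62 FREE]
Op 8: free(a) -> (freed a); heap: [0-17 FREE][18-23 ALLOC][24-35 ALLOC][36-62 FREE]
Op 9: free(d) -> (freed d); heap: [0-17 FREE][18-23 ALLOC][24-62 FREE]
Free blocks: [18 39] total_free=57 largest=39 -> 100*(57-39)/57 = 1800/57 ≈ 31.579 -> rounds to 32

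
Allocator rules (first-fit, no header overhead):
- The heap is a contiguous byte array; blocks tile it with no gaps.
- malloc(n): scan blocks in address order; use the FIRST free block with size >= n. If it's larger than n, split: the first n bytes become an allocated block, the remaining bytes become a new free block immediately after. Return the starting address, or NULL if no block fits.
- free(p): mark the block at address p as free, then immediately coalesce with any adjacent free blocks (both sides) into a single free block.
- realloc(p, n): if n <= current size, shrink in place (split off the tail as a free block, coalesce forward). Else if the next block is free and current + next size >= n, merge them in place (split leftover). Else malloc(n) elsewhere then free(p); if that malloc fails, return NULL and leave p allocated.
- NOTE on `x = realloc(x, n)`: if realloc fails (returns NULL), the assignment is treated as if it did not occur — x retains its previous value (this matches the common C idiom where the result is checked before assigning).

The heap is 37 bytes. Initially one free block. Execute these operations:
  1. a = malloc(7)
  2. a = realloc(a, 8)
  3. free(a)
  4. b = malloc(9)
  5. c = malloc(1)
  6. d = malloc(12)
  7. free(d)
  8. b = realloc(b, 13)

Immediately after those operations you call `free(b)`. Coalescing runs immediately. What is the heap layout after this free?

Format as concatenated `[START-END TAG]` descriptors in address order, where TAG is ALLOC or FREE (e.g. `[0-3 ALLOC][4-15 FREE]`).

Answer: [0-8 FREE][9-9 ALLOC][10-36 FREE]

Derivation:
Op 1: a = malloc(7) -> a = 0; heap: [0-6 ALLOC][7-36 FREE]
Op 2: a = realloc(a, 8) -> a = 0; heap: [0-7 ALLOC][8-36 FREE]
Op 3: free(a) -> (freed a); heap: [0-36 FREE]
Op 4: b = malloc(9) -> b = 0; heap: [0-8 ALLOC][9-36 FREE]
Op 5: c = malloc(1) -> c = 9; heap: [0-8 ALLOC][9-9 ALLOC][10-36 FREE]
Op 6: d = malloc(12) -> d = 10; heap: [0-8 ALLOC][9-9 ALLOC][10-21 ALLOC][22-36 FREE]
Op 7: free(d) -> (freed d); heap: [0-8 ALLOC][9-9 ALLOC][10-36 FREE]
Op 8: b = realloc(b, 13) -> b = 10; heap: [0-8 FREE][9-9 ALLOC][10-22 ALLOC][23-36 FREE]
free(b): b = 10 -> block [10-22 ALLOC]; mark free, coalesce with adjacent free neighbors -> [0-8 FREE][9-9 ALLOC][10-36 FREE]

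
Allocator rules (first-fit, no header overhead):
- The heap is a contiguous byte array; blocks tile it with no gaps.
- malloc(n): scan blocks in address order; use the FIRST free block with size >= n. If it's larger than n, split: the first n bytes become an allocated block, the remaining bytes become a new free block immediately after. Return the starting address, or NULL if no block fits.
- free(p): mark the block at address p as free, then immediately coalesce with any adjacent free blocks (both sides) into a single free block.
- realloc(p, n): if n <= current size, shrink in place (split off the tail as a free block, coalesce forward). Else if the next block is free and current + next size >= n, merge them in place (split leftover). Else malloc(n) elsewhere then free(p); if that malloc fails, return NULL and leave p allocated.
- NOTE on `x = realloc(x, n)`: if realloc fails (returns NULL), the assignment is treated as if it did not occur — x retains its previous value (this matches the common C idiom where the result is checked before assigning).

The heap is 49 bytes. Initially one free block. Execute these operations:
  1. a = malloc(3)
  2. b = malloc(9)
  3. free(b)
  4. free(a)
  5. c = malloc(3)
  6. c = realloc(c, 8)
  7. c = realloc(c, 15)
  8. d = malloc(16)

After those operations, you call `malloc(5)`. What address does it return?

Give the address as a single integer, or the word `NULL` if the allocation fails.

Answer: 31

Derivation:
Op 1: a = malloc(3) -> a = 0; heap: [0-2 ALLOC][3-48 FREE]
Op 2: b = malloc(9) -> b = 3; heap: [0-2 ALLOC][3-11 ALLOC][12-48 FREE]
Op 3: free(b) -> (freed b); heap: [0-2 ALLOC][3-48 FREE]
Op 4: free(a) -> (freed a); heap: [0-48 FREE]
Op 5: c = malloc(3) -> c = 0; heap: [0-2 ALLOC][3-48 FREE]
Op 6: c = realloc(c, 8) -> c = 0; heap: [0-7 ALLOC][8-48 FREE]
Op 7: c = realloc(c, 15) -> c = 0; heap: [0-14 ALLOC][15-48 FREE]
Op 8: d = malloc(16) -> d = 15; heap: [0-14 ALLOC][15-30 ALLOC][31-48 FREE]
malloc(5): first-fit scan over [0-14 ALLOC][15-30 ALLOC][31-48 FREE] -> 31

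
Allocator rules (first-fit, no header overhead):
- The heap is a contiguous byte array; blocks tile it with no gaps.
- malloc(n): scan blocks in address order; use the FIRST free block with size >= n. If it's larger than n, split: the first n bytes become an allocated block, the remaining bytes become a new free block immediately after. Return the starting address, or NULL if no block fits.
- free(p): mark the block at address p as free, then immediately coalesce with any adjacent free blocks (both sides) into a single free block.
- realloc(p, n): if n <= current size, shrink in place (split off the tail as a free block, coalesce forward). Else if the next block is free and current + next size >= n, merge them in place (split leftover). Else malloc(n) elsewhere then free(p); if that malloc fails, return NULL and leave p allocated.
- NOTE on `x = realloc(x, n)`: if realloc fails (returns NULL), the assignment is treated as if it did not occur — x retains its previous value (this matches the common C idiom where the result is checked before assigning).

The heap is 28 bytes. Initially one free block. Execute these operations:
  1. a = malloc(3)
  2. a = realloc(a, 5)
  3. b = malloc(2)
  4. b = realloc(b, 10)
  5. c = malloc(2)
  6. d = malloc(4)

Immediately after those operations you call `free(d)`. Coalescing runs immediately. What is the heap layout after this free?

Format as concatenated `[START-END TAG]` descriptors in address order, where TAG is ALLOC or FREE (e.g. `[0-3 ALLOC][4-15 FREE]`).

Op 1: a = malloc(3) -> a = 0; heap: [0-2 ALLOC][3-27 FREE]
Op 2: a = realloc(a, 5) -> a = 0; heap: [0-4 ALLOC][5-27 FREE]
Op 3: b = malloc(2) -> b = 5; heap: [0-4 ALLOC][5-6 ALLOC][7-27 FREE]
Op 4: b = realloc(b, 10) -> b = 5; heap: [0-4 ALLOC][5-14 ALLOC][15-27 FREE]
Op 5: c = malloc(2) -> c = 15; heap: [0-4 ALLOC][5-14 ALLOC][15-16 ALLOC][17-27 FREE]
Op 6: d = malloc(4) -> d = 17; heap: [0-4 ALLOC][5-14 ALLOC][15-16 ALLOC][17-20 ALLOC][21-27 FREE]
free(d): d = 17 -> block [17-20 ALLOC]; mark free, coalesce with adjacent free neighbors -> [0-4 ALLOC][5-14 ALLOC][15-16 ALLOC][17-27 FREE]

Answer: [0-4 ALLOC][5-14 ALLOC][15-16 ALLOC][17-27 FREE]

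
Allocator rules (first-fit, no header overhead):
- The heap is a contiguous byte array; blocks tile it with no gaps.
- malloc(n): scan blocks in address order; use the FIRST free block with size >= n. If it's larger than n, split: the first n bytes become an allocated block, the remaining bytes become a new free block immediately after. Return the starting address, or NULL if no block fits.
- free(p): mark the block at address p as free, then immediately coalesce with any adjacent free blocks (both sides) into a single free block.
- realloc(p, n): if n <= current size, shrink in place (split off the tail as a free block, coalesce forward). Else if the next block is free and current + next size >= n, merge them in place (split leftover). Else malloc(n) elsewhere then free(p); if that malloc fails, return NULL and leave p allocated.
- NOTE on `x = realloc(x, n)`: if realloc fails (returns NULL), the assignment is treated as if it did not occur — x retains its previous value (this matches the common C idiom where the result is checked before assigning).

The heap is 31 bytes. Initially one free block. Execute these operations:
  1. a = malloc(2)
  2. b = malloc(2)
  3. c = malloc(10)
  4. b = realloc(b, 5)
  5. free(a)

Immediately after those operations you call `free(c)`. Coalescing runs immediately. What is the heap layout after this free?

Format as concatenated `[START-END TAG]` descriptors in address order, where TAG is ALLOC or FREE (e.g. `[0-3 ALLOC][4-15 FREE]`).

Op 1: a = malloc(2) -> a = 0; heap: [0-1 ALLOC][2-30 FREE]
Op 2: b = malloc(2) -> b = 2; heap: [0-1 ALLOC][2-3 ALLOC][4-30 FREE]
Op 3: c = malloc(10) -> c = 4; heap: [0-1 ALLOC][2-3 ALLOC][4-13 ALLOC][14-30 FREE]
Op 4: b = realloc(b, 5) -> b = 14; heap: [0-1 ALLOC][2-3 FREE][4-13 ALLOC][14-18 ALLOC][19-30 FREE]
Op 5: free(a) -> (freed a); heap: [0-3 FREE][4-13 ALLOC][14-18 ALLOC][19-30 FREE]
free(c): c = 4 -> block [4-13 ALLOC]; mark free, coalesce with adjacent free neighbors -> [0-13 FREE][14-18 ALLOC][19-30 FREE]

Answer: [0-13 FREE][14-18 ALLOC][19-30 FREE]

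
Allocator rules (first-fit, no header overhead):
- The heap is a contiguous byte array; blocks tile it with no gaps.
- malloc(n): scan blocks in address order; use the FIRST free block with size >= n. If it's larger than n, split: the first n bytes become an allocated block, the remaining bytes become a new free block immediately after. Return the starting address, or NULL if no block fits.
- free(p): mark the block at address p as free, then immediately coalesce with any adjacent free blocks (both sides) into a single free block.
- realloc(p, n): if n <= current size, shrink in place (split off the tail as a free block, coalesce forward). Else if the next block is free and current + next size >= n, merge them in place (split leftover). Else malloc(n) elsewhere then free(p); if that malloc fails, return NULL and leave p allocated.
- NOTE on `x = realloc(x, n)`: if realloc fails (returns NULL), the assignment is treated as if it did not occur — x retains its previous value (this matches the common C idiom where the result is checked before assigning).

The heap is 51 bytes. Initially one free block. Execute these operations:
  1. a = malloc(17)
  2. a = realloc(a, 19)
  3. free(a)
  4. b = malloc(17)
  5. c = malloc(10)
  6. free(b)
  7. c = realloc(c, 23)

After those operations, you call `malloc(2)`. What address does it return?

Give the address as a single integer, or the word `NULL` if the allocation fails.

Answer: 0

Derivation:
Op 1: a = malloc(17) -> a = 0; heap: [0-16 ALLOC][17-50 FREE]
Op 2: a = realloc(a, 19) -> a = 0; heap: [0-18 ALLOC][19-50 FREE]
Op 3: free(a) -> (freed a); heap: [0-50 FREE]
Op 4: b = malloc(17) -> b = 0; heap: [0-16 ALLOC][17-50 FREE]
Op 5: c = malloc(10) -> c = 17; heap: [0-16 ALLOC][17-26 ALLOC][27-50 FREE]
Op 6: free(b) -> (freed b); heap: [0-16 FREE][17-26 ALLOC][27-50 FREE]
Op 7: c = realloc(c, 23) -> c = 17; heap: [0-16 FREE][17-39 ALLOC][40-50 FREE]
malloc(2): first-fit scan over [0-16 FREE][17-39 ALLOC][40-50 FREE] -> 0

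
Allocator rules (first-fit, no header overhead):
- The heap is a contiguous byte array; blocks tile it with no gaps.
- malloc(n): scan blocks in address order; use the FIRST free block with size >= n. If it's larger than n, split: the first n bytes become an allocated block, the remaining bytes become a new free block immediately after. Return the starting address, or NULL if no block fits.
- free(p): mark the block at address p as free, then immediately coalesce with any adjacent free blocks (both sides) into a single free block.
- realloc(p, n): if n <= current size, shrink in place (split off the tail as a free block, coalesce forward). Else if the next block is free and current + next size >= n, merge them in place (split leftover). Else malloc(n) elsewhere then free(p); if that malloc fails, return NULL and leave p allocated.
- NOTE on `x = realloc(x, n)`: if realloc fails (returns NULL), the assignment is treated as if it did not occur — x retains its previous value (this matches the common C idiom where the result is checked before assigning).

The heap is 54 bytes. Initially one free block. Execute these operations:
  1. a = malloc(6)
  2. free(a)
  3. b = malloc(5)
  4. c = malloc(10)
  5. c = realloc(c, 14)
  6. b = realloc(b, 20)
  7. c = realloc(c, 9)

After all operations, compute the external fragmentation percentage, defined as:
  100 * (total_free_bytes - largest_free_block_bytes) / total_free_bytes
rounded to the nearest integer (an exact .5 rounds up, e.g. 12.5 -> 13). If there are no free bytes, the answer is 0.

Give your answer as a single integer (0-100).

Op 1: a = malloc(6) -> a = 0; heap: [0-5 ALLOC][6-53 FREE]
Op 2: free(a) -> (freed a); heap: [0-53 FREE]
Op 3: b = malloc(5) -> b = 0; heap: [0-4 ALLOC][5-53 FREE]
Op 4: c = malloc(10) -> c = 5; heap: [0-4 ALLOC][5-14 ALLOC][15-53 FREE]
Op 5: c = realloc(c, 14) -> c = 5; heap: [0-4 ALLOC][5-18 ALLOC][19-53 FREE]
Op 6: b = realloc(b, 20) -> b = 19; heap: [0-4 FREE][5-18 ALLOC][19-38 ALLOC][39-53 FREE]
Op 7: c = realloc(c, 9) -> c = 5; heap: [0-4 FREE][5-13 ALLOC][14-18 FREE][19-38 ALLOC][39-53 FREE]
Free blocks: [5 5 15] total_free=25 largest=15 -> 100*(25-15)/25 = 1000/25 = 40

Answer: 40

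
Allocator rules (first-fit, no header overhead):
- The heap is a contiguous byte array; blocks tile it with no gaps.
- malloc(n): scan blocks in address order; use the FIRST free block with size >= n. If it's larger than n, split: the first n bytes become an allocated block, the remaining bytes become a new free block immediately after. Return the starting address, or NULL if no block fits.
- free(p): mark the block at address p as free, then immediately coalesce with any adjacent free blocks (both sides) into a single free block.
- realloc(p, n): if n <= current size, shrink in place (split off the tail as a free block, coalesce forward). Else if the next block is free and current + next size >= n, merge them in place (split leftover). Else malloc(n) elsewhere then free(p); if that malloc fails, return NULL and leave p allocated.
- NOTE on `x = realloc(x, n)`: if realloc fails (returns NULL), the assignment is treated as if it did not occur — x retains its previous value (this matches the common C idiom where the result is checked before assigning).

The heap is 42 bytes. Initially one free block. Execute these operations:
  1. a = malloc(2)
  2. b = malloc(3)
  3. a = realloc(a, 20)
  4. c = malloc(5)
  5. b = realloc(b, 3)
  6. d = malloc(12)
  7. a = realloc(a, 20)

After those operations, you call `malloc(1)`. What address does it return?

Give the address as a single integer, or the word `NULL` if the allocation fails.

Op 1: a = malloc(2) -> a = 0; heap: [0-1 ALLOC][2-41 FREE]
Op 2: b = malloc(3) -> b = 2; heap: [0-1 ALLOC][2-4 ALLOC][5-41 FREE]
Op 3: a = realloc(a, 20) -> a = 5; heap: [0-1 FREE][2-4 ALLOC][5-24 ALLOC][25-41 FREE]
Op 4: c = malloc(5) -> c = 25; heap: [0-1 FREE][2-4 ALLOC][5-24 ALLOC][25-29 ALLOC][30-41 FREE]
Op 5: b = realloc(b, 3) -> b = 2; heap: [0-1 FREE][2-4 ALLOC][5-24 ALLOC][25-29 ALLOC][30-41 FREE]
Op 6: d = malloc(12) -> d = 30; heap: [0-1 FREE][2-4 ALLOC][5-24 ALLOC][25-29 ALLOC][30-41 ALLOC]
Op 7: a = realloc(a, 20) -> a = 5; heap: [0-1 FREE][2-4 ALLOC][5-24 ALLOC][25-29 ALLOC][30-41 ALLOC]
malloc(1): first-fit scan over [0-1 FREE][2-4 ALLOC][5-24 ALLOC][25-29 ALLOC][30-41 ALLOC] -> 0

Answer: 0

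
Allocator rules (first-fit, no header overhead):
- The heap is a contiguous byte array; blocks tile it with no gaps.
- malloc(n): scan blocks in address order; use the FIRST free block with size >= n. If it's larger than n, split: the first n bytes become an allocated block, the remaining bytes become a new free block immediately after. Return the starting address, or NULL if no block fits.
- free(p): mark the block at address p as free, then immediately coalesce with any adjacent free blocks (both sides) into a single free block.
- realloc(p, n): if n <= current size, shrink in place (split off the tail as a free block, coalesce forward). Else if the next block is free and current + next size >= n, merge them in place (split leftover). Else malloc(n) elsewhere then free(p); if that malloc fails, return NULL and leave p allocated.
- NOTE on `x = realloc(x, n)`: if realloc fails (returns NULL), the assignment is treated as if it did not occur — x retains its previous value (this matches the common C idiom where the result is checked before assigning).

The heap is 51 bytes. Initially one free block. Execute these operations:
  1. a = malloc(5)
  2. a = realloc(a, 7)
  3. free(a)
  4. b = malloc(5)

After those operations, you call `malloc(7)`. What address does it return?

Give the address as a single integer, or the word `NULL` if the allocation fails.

Op 1: a = malloc(5) -> a = 0; heap: [0-4 ALLOC][5-50 FREE]
Op 2: a = realloc(a, 7) -> a = 0; heap: [0-6 ALLOC][7-50 FREE]
Op 3: free(a) -> (freed a); heap: [0-50 FREE]
Op 4: b = malloc(5) -> b = 0; heap: [0-4 ALLOC][5-50 FREE]
malloc(7): first-fit scan over [0-4 ALLOC][5-50 FREE] -> 5

Answer: 5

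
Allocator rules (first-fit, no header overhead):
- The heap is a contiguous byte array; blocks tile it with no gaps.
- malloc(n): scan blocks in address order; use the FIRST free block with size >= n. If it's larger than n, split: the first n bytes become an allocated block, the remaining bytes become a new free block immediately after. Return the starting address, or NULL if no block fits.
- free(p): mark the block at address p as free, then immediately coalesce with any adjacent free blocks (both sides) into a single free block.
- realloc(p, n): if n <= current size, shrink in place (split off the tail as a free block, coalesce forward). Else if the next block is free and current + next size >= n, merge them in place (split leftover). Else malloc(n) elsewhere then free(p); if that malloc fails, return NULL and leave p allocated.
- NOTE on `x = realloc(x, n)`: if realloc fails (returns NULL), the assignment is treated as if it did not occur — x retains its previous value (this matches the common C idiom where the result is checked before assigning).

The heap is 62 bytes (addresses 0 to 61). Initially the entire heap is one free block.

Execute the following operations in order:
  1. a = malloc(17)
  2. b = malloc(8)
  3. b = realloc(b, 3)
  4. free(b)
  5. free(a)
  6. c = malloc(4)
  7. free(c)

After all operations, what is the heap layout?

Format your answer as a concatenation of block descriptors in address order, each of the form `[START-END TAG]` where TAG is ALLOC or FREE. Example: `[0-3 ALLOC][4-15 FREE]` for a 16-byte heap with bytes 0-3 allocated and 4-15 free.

Op 1: a = malloc(17) -> a = 0; heap: [0-16 ALLOC][17-61 FREE]
Op 2: b = malloc(8) -> b = 17; heap: [0-16 ALLOC][17-24 ALLOC][25-61 FREE]
Op 3: b = realloc(b, 3) -> b = 17; heap: [0-16 ALLOC][17-19 ALLOC][20-61 FREE]
Op 4: free(b) -> (freed b); heap: [0-16 ALLOC][17-61 FREE]
Op 5: free(a) -> (freed a); heap: [0-61 FREE]
Op 6: c = malloc(4) -> c = 0; heap: [0-3 ALLOC][4-61 FREE]
Op 7: free(c) -> (freed c); heap: [0-61 FREE]

Answer: [0-61 FREE]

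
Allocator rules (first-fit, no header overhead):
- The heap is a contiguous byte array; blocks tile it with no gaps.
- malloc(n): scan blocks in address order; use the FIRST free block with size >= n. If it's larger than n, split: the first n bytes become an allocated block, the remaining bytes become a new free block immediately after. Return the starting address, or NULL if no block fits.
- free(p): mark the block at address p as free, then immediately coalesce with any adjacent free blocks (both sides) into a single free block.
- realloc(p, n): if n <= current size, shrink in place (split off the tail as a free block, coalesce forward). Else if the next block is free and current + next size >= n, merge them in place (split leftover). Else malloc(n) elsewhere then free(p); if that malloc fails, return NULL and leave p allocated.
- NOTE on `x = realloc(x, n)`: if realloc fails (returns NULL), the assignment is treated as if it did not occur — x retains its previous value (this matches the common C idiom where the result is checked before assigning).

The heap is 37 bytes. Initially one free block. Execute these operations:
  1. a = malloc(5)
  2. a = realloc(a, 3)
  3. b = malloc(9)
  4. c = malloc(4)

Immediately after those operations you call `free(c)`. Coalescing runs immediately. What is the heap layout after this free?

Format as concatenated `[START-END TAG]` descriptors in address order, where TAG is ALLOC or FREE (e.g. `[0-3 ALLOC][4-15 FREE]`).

Op 1: a = malloc(5) -> a = 0; heap: [0-4 ALLOC][5-36 FREE]
Op 2: a = realloc(a, 3) -> a = 0; heap: [0-2 ALLOC][3-36 FREE]
Op 3: b = malloc(9) -> b = 3; heap: [0-2 ALLOC][3-11 ALLOC][12-36 FREE]
Op 4: c = malloc(4) -> c = 12; heap: [0-2 ALLOC][3-11 ALLOC][12-15 ALLOC][16-36 FREE]
free(c): c = 12 -> block [12-15 ALLOC]; mark free, coalesce with adjacent free neighbors -> [0-2 ALLOC][3-11 ALLOC][12-36 FREE]

Answer: [0-2 ALLOC][3-11 ALLOC][12-36 FREE]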